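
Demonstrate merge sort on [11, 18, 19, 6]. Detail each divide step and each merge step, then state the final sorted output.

Merge sort trace:

Split: [11, 18, 19, 6] -> [11, 18] and [19, 6]
  Split: [11, 18] -> [11] and [18]
  Merge: [11] + [18] -> [11, 18]
  Split: [19, 6] -> [19] and [6]
  Merge: [19] + [6] -> [6, 19]
Merge: [11, 18] + [6, 19] -> [6, 11, 18, 19]

Final sorted array: [6, 11, 18, 19]

The merge sort proceeds by recursively splitting the array and merging sorted halves.
After all merges, the sorted array is [6, 11, 18, 19].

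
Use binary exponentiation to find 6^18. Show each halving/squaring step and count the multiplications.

Computing 6^18 by squaring (build up from 6^1; each line after the first costs one multiplication):

6^1 = 6
6^2 = (6^1)^2 = 6^2 = 36
6^4 = (6^2)^2 = 36^2 = 1296
6^8 = (6^4)^2 = 1296^2 = 1679616
6^9 = 6 * 6^8 = 6 * 1679616 = 10077696
6^18 = (6^9)^2 = 10077696^2 = 101559956668416

Result: 101559956668416
Multiplications needed: 5 (5 lines after 6^1)

6^18 = 101559956668416. Using exponentiation by squaring, this requires 5 multiplications. The key idea: if the exponent is even, square the half-power; if odd, multiply by the base once.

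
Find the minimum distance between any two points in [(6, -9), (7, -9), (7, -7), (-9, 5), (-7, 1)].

Computing all pairwise distances among 5 points:

d((6, -9), (7, -9)) = 1.0 <-- minimum
d((6, -9), (7, -7)) = 2.2361
d((6, -9), (-9, 5)) = 20.5183
d((6, -9), (-7, 1)) = 16.4012
d((7, -9), (7, -7)) = 2.0
d((7, -9), (-9, 5)) = 21.2603
d((7, -9), (-7, 1)) = 17.2047
d((7, -7), (-9, 5)) = 20.0
d((7, -7), (-7, 1)) = 16.1245
d((-9, 5), (-7, 1)) = 4.4721

Closest pair: (6, -9) and (7, -9) with distance 1.0

The closest pair is (6, -9) and (7, -9) with Euclidean distance 1.0. For 5 points, brute-force pairwise comparison is shown above. For large n, the divide-and-conquer algorithm (sort by x, recurse on halves, check the dividing strip) achieves O(n log n).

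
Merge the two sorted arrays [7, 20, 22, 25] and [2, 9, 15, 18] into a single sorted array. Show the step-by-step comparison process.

Merging process:

Compare 7 vs 2: take 2 from right. Merged: [2]
Compare 7 vs 9: take 7 from left. Merged: [2, 7]
Compare 20 vs 9: take 9 from right. Merged: [2, 7, 9]
Compare 20 vs 15: take 15 from right. Merged: [2, 7, 9, 15]
Compare 20 vs 18: take 18 from right. Merged: [2, 7, 9, 15, 18]
Append remaining from left: [20, 22, 25]. Merged: [2, 7, 9, 15, 18, 20, 22, 25]

Final merged array: [2, 7, 9, 15, 18, 20, 22, 25]
Total comparisons: 5

The merged array is [2, 7, 9, 15, 18, 20, 22, 25], requiring 5 comparisons. The merge step runs in O(n) time where n is the total number of elements.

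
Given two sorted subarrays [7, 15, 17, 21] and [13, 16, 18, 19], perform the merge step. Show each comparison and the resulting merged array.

Merging process:

Compare 7 vs 13: take 7 from left. Merged: [7]
Compare 15 vs 13: take 13 from right. Merged: [7, 13]
Compare 15 vs 16: take 15 from left. Merged: [7, 13, 15]
Compare 17 vs 16: take 16 from right. Merged: [7, 13, 15, 16]
Compare 17 vs 18: take 17 from left. Merged: [7, 13, 15, 16, 17]
Compare 21 vs 18: take 18 from right. Merged: [7, 13, 15, 16, 17, 18]
Compare 21 vs 19: take 19 from right. Merged: [7, 13, 15, 16, 17, 18, 19]
Append remaining from left: [21]. Merged: [7, 13, 15, 16, 17, 18, 19, 21]

Final merged array: [7, 13, 15, 16, 17, 18, 19, 21]
Total comparisons: 7

The merged array is [7, 13, 15, 16, 17, 18, 19, 21], requiring 7 comparisons. The merge step runs in O(n) time where n is the total number of elements.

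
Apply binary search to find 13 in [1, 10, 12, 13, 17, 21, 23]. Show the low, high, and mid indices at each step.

Binary search for 13 in [1, 10, 12, 13, 17, 21, 23]:

lo=0, hi=6, mid=3, arr[mid]=13 -> Found target at index 3!

Binary search finds 13 at index 3 after 1 comparisons. The search repeatedly halves the search space by comparing with the middle element.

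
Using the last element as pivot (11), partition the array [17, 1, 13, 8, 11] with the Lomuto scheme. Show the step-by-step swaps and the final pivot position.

Lomuto partition with pivot = 11:

Initial array: [17, 1, 13, 8, 11]

arr[0]=17 > 11: no swap
arr[1]=1 <= 11: swap with position 0, array becomes [1, 17, 13, 8, 11]
arr[2]=13 > 11: no swap
arr[3]=8 <= 11: swap with position 1, array becomes [1, 8, 13, 17, 11]

Place pivot at position 2: [1, 8, 11, 17, 13]
Pivot position: 2

After partitioning with pivot 11, the array becomes [1, 8, 11, 17, 13]. The pivot is placed at index 2. All elements to the left of the pivot are <= 11, and all elements to the right are > 11.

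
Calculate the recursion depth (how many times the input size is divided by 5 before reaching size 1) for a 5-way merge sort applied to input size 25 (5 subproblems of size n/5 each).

For divide and conquer with division factor 5:

Problem sizes at each level:
Level 0: 25
Level 1: 5
Level 2: 1

The root is level 0 and the size-1 base case is level 2 (the tree spans levels 0 through 2, i.e. 3 levels counting the root), so the depth is the number of divisions: log_5(25) = 2

The recursion tree depth is log_5(25) = 2. At each level, the problem size is divided by 5, so it takes 2 divisions to reduce to a base case of size 1. The algorithm makes 5 recursive calls at each level.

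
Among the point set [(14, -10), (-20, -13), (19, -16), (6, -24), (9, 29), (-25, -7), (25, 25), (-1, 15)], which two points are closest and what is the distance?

Computing all pairwise distances among 8 points:

d((14, -10), (-20, -13)) = 34.1321
d((14, -10), (19, -16)) = 7.8102 <-- minimum
d((14, -10), (6, -24)) = 16.1245
d((14, -10), (9, 29)) = 39.3192
d((14, -10), (-25, -7)) = 39.1152
d((14, -10), (25, 25)) = 36.6879
d((14, -10), (-1, 15)) = 29.1548
d((-20, -13), (19, -16)) = 39.1152
d((-20, -13), (6, -24)) = 28.2312
d((-20, -13), (9, 29)) = 51.0392
d((-20, -13), (-25, -7)) = 7.8102 <-- minimum
d((-20, -13), (25, 25)) = 58.8982
d((-20, -13), (-1, 15)) = 33.8378
d((19, -16), (6, -24)) = 15.2643
d((19, -16), (9, 29)) = 46.0977
d((19, -16), (-25, -7)) = 44.911
d((19, -16), (25, 25)) = 41.4367
d((19, -16), (-1, 15)) = 36.8917
d((6, -24), (9, 29)) = 53.0848
d((6, -24), (-25, -7)) = 35.3553
d((6, -24), (25, 25)) = 52.5547
d((6, -24), (-1, 15)) = 39.6232
d((9, 29), (-25, -7)) = 49.5177
d((9, 29), (25, 25)) = 16.4924
d((9, 29), (-1, 15)) = 17.2047
d((-25, -7), (25, 25)) = 59.3633
d((-25, -7), (-1, 15)) = 32.5576
d((25, 25), (-1, 15)) = 27.8568

Minimum distance: 7.8102 (tie among 2 pairs: (14, -10) and (19, -16); (-20, -13) and (-25, -7))

The minimum Euclidean distance is 7.8102. There is a tie: 2 pairs achieve this minimum — (14, -10) and (19, -16); (-20, -13) and (-25, -7). Any of these is a valid closest pair. For 8 points, brute-force pairwise comparison is shown above. For large n, the divide-and-conquer algorithm (sort by x, recurse on halves, check the dividing strip) achieves O(n log n).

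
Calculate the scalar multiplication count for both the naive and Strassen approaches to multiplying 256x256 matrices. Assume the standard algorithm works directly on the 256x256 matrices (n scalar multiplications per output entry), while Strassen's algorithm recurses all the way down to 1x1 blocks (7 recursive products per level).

Matrix multiplication for 256x256 matrices:

Standard algorithm: 256^3 = 16777216 multiplications
Strassen's algorithm: 7^(log2(256)) = 7^8 = 5764801 multiplications
Savings: 16777216 - 5764801 = 11012415 multiplications

Standard: 16777216 multiplications (256^3). Strassen: 5764801 multiplications (7^8). Strassen reduces 8 recursive multiplications to 7 at each level.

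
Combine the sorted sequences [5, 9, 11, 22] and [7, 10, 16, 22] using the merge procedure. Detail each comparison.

Merging process:

Compare 5 vs 7: take 5 from left. Merged: [5]
Compare 9 vs 7: take 7 from right. Merged: [5, 7]
Compare 9 vs 10: take 9 from left. Merged: [5, 7, 9]
Compare 11 vs 10: take 10 from right. Merged: [5, 7, 9, 10]
Compare 11 vs 16: take 11 from left. Merged: [5, 7, 9, 10, 11]
Compare 22 vs 16: take 16 from right. Merged: [5, 7, 9, 10, 11, 16]
Compare 22 vs 22: take 22 from left. Merged: [5, 7, 9, 10, 11, 16, 22]
Append remaining from right: [22]. Merged: [5, 7, 9, 10, 11, 16, 22, 22]

Final merged array: [5, 7, 9, 10, 11, 16, 22, 22]
Total comparisons: 7

The merged array is [5, 7, 9, 10, 11, 16, 22, 22], requiring 7 comparisons. The merge step runs in O(n) time where n is the total number of elements.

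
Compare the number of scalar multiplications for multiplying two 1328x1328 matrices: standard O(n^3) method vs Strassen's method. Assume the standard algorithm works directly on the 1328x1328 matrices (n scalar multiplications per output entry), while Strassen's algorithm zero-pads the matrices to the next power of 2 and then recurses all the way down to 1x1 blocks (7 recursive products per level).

Matrix multiplication for 1328x1328 matrices:

Strassen's algorithm requires power-of-2 dimensions. Pad 1328x1328 to 2048x2048 (next power of 2).

Standard algorithm: 1328^3 = 2342039552 multiplications
Strassen's algorithm: 7^(log2(2048)) = 7^11 = 1977326743 multiplications
Savings: 2342039552 - 1977326743 = 364712809 multiplications

Standard: 2342039552 multiplications (1328^3). Strassen: 1977326743 multiplications (7^11, after padding to 2048x2048). Strassen reduces 8 recursive multiplications to 7 at each level.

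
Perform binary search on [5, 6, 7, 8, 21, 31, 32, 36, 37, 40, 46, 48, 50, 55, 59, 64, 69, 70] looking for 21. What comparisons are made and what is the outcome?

Binary search for 21 in [5, 6, 7, 8, 21, 31, 32, 36, 37, 40, 46, 48, 50, 55, 59, 64, 69, 70]:

lo=0, hi=17, mid=8, arr[mid]=37 -> 37 > 21, search left half
lo=0, hi=7, mid=3, arr[mid]=8 -> 8 < 21, search right half
lo=4, hi=7, mid=5, arr[mid]=31 -> 31 > 21, search left half
lo=4, hi=4, mid=4, arr[mid]=21 -> Found target at index 4!

Binary search finds 21 at index 4 after 4 comparisons. The search repeatedly halves the search space by comparing with the middle element.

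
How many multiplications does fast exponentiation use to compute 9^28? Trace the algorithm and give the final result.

Computing 9^28 by squaring (build up from 9^1; each line after the first costs one multiplication):

9^1 = 9
9^2 = (9^1)^2 = 9^2 = 81
9^3 = 9 * 9^2 = 9 * 81 = 729
9^6 = (9^3)^2 = 729^2 = 531441
9^7 = 9 * 9^6 = 9 * 531441 = 4782969
9^14 = (9^7)^2 = 4782969^2 = 22876792454961
9^28 = (9^14)^2 = 22876792454961^2 = 523347633027360537213511521

Result: 523347633027360537213511521
Multiplications needed: 6 (6 lines after 9^1)

9^28 = 523347633027360537213511521. Using exponentiation by squaring, this requires 6 multiplications. The key idea: if the exponent is even, square the half-power; if odd, multiply by the base once.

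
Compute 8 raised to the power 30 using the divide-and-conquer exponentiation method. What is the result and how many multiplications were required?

Computing 8^30 by squaring (build up from 8^1; each line after the first costs one multiplication):

8^1 = 8
8^2 = (8^1)^2 = 8^2 = 64
8^3 = 8 * 8^2 = 8 * 64 = 512
8^6 = (8^3)^2 = 512^2 = 262144
8^7 = 8 * 8^6 = 8 * 262144 = 2097152
8^14 = (8^7)^2 = 2097152^2 = 4398046511104
8^15 = 8 * 8^14 = 8 * 4398046511104 = 35184372088832
8^30 = (8^15)^2 = 35184372088832^2 = 1237940039285380274899124224

Result: 1237940039285380274899124224
Multiplications needed: 7 (7 lines after 8^1)

8^30 = 1237940039285380274899124224. Using exponentiation by squaring, this requires 7 multiplications. The key idea: if the exponent is even, square the half-power; if odd, multiply by the base once.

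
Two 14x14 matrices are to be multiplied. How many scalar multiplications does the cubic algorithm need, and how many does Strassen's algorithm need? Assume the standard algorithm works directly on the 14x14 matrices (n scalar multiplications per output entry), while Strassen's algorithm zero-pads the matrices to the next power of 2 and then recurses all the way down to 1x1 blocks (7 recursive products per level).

Matrix multiplication for 14x14 matrices:

Strassen's algorithm requires power-of-2 dimensions. Pad 14x14 to 16x16 (next power of 2).

Standard algorithm: 14^3 = 2744 multiplications
Strassen's algorithm: 7^(log2(16)) = 7^4 = 2401 multiplications
Savings: 2744 - 2401 = 343 multiplications

Standard: 2744 multiplications (14^3). Strassen: 2401 multiplications (7^4, after padding to 16x16). Strassen reduces 8 recursive multiplications to 7 at each level.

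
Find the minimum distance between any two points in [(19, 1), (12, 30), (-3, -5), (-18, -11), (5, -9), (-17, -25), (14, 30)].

Computing all pairwise distances among 7 points:

d((19, 1), (12, 30)) = 29.8329
d((19, 1), (-3, -5)) = 22.8035
d((19, 1), (-18, -11)) = 38.8973
d((19, 1), (5, -9)) = 17.2047
d((19, 1), (-17, -25)) = 44.4072
d((19, 1), (14, 30)) = 29.4279
d((12, 30), (-3, -5)) = 38.0789
d((12, 30), (-18, -11)) = 50.8035
d((12, 30), (5, -9)) = 39.6232
d((12, 30), (-17, -25)) = 62.1772
d((12, 30), (14, 30)) = 2.0 <-- minimum
d((-3, -5), (-18, -11)) = 16.1555
d((-3, -5), (5, -9)) = 8.9443
d((-3, -5), (-17, -25)) = 24.4131
d((-3, -5), (14, 30)) = 38.9102
d((-18, -11), (5, -9)) = 23.0868
d((-18, -11), (-17, -25)) = 14.0357
d((-18, -11), (14, 30)) = 52.0096
d((5, -9), (-17, -25)) = 27.2029
d((5, -9), (14, 30)) = 40.025
d((-17, -25), (14, 30)) = 63.1348

Closest pair: (12, 30) and (14, 30) with distance 2.0

The closest pair is (12, 30) and (14, 30) with Euclidean distance 2.0. For 7 points, brute-force pairwise comparison is shown above. For large n, the divide-and-conquer algorithm (sort by x, recurse on halves, check the dividing strip) achieves O(n log n).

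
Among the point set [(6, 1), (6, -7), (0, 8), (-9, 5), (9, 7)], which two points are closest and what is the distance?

Computing all pairwise distances among 5 points:

d((6, 1), (6, -7)) = 8.0
d((6, 1), (0, 8)) = 9.2195
d((6, 1), (-9, 5)) = 15.5242
d((6, 1), (9, 7)) = 6.7082 <-- minimum
d((6, -7), (0, 8)) = 16.1555
d((6, -7), (-9, 5)) = 19.2094
d((6, -7), (9, 7)) = 14.3178
d((0, 8), (-9, 5)) = 9.4868
d((0, 8), (9, 7)) = 9.0554
d((-9, 5), (9, 7)) = 18.1108

Closest pair: (6, 1) and (9, 7) with distance 6.7082

The closest pair is (6, 1) and (9, 7) with Euclidean distance 6.7082. For 5 points, brute-force pairwise comparison is shown above. For large n, the divide-and-conquer algorithm (sort by x, recurse on halves, check the dividing strip) achieves O(n log n).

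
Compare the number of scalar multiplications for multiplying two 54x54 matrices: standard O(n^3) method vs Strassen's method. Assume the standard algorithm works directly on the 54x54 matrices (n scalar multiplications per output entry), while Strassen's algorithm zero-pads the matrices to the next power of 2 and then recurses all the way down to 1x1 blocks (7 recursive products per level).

Matrix multiplication for 54x54 matrices:

Strassen's algorithm requires power-of-2 dimensions. Pad 54x54 to 64x64 (next power of 2).

Standard algorithm: 54^3 = 157464 multiplications
Strassen's algorithm: 7^(log2(64)) = 7^6 = 117649 multiplications
Savings: 157464 - 117649 = 39815 multiplications

Standard: 157464 multiplications (54^3). Strassen: 117649 multiplications (7^6, after padding to 64x64). Strassen reduces 8 recursive multiplications to 7 at each level.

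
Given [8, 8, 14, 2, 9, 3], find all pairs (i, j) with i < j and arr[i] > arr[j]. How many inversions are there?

Finding inversions in [8, 8, 14, 2, 9, 3]:

(0, 3): arr[0]=8 > arr[3]=2
(0, 5): arr[0]=8 > arr[5]=3
(1, 3): arr[1]=8 > arr[3]=2
(1, 5): arr[1]=8 > arr[5]=3
(2, 3): arr[2]=14 > arr[3]=2
(2, 4): arr[2]=14 > arr[4]=9
(2, 5): arr[2]=14 > arr[5]=3
(4, 5): arr[4]=9 > arr[5]=3

Total inversions: 8

The array has 8 inversion(s): (0,3), (0,5), (1,3), (1,5), (2,3), (2,4), (2,5), (4,5). Each pair (i,j) satisfies i < j and arr[i] > arr[j].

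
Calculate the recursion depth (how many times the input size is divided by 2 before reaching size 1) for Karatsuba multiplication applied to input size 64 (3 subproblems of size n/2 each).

For divide and conquer with division factor 2:

Problem sizes at each level:
Level 0: 64
Level 1: 32
Level 2: 16
Level 3: 8
Level 4: 4
Level 5: 2
Level 6: 1

The root is level 0 and the size-1 base case is level 6 (the tree spans levels 0 through 6, i.e. 7 levels counting the root), so the depth is the number of divisions: log_2(64) = 6

The recursion tree depth is log_2(64) = 6. At each level, the problem size is divided by 2, so it takes 6 divisions to reduce to a base case of size 1. The algorithm makes 3 recursive calls at each level.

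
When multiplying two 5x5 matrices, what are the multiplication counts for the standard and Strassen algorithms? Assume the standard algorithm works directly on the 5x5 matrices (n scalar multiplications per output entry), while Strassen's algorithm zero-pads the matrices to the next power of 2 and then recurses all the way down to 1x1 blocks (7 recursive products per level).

Matrix multiplication for 5x5 matrices:

Strassen's algorithm requires power-of-2 dimensions. Pad 5x5 to 8x8 (next power of 2).

Standard algorithm: 5^3 = 125 multiplications
Strassen's algorithm: 7^(log2(8)) = 7^3 = 343 multiplications
Difference: 125 - 343 = -218 (Strassen uses MORE here due to padding overhead — for small or just-over-power-of-2 n, padding can outweigh the per-level savings)

Standard: 125 multiplications (5^3). Strassen: 343 multiplications (7^3, after padding to 8x8). Strassen reduces 8 recursive multiplications to 7 at each level.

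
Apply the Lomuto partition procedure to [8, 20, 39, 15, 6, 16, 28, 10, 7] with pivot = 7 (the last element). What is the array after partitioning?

Lomuto partition with pivot = 7:

Initial array: [8, 20, 39, 15, 6, 16, 28, 10, 7]

arr[0]=8 > 7: no swap
arr[1]=20 > 7: no swap
arr[2]=39 > 7: no swap
arr[3]=15 > 7: no swap
arr[4]=6 <= 7: swap with position 0, array becomes [6, 20, 39, 15, 8, 16, 28, 10, 7]
arr[5]=16 > 7: no swap
arr[6]=28 > 7: no swap
arr[7]=10 > 7: no swap

Place pivot at position 1: [6, 7, 39, 15, 8, 16, 28, 10, 20]
Pivot position: 1

After partitioning with pivot 7, the array becomes [6, 7, 39, 15, 8, 16, 28, 10, 20]. The pivot is placed at index 1. All elements to the left of the pivot are <= 7, and all elements to the right are > 7.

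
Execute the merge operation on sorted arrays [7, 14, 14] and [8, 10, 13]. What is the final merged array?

Merging process:

Compare 7 vs 8: take 7 from left. Merged: [7]
Compare 14 vs 8: take 8 from right. Merged: [7, 8]
Compare 14 vs 10: take 10 from right. Merged: [7, 8, 10]
Compare 14 vs 13: take 13 from right. Merged: [7, 8, 10, 13]
Append remaining from left: [14, 14]. Merged: [7, 8, 10, 13, 14, 14]

Final merged array: [7, 8, 10, 13, 14, 14]
Total comparisons: 4

The merged array is [7, 8, 10, 13, 14, 14], requiring 4 comparisons. The merge step runs in O(n) time where n is the total number of elements.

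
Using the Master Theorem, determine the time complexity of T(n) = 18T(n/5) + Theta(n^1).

Master Theorem for T(n) = 18T(n/5) + O(n^1):

a = 18, b = 5, c = 1
log_b(a) = log_5(18) = 1.7959

Case 1: c = 1 < log_5(18) = 1.7959
T(n) = O(n^(log_5 18))

For T(n) = 18T(n/5) + O(n^1): log_5(18) = 1.7959. This is Case 1 of the Master Theorem (c < log_b(a), work dominated by leaves), giving O(n^(log_5 18)).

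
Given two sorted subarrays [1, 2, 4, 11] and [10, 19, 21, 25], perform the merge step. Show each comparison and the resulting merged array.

Merging process:

Compare 1 vs 10: take 1 from left. Merged: [1]
Compare 2 vs 10: take 2 from left. Merged: [1, 2]
Compare 4 vs 10: take 4 from left. Merged: [1, 2, 4]
Compare 11 vs 10: take 10 from right. Merged: [1, 2, 4, 10]
Compare 11 vs 19: take 11 from left. Merged: [1, 2, 4, 10, 11]
Append remaining from right: [19, 21, 25]. Merged: [1, 2, 4, 10, 11, 19, 21, 25]

Final merged array: [1, 2, 4, 10, 11, 19, 21, 25]
Total comparisons: 5

The merged array is [1, 2, 4, 10, 11, 19, 21, 25], requiring 5 comparisons. The merge step runs in O(n) time where n is the total number of elements.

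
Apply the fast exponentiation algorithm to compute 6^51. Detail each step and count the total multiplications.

Computing 6^51 by squaring (build up from 6^1; each line after the first costs one multiplication):

6^1 = 6
6^2 = (6^1)^2 = 6^2 = 36
6^3 = 6 * 6^2 = 6 * 36 = 216
6^6 = (6^3)^2 = 216^2 = 46656
6^12 = (6^6)^2 = 46656^2 = 2176782336
6^24 = (6^12)^2 = 2176782336^2 = 4738381338321616896
6^25 = 6 * 6^24 = 6 * 4738381338321616896 = 28430288029929701376
6^50 = (6^25)^2 = 28430288029929701376^2 = 808281277464764060643139600456536293376
6^51 = 6 * 6^50 = 6 * 808281277464764060643139600456536293376 = 4849687664788584363858837602739217760256

Result: 4849687664788584363858837602739217760256
Multiplications needed: 8 (8 lines after 6^1)

6^51 = 4849687664788584363858837602739217760256. Using exponentiation by squaring, this requires 8 multiplications. The key idea: if the exponent is even, square the half-power; if odd, multiply by the base once.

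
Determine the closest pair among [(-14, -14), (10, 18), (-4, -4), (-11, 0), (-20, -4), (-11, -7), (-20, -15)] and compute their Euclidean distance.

Computing all pairwise distances among 7 points:

d((-14, -14), (10, 18)) = 40.0
d((-14, -14), (-4, -4)) = 14.1421
d((-14, -14), (-11, 0)) = 14.3178
d((-14, -14), (-20, -4)) = 11.6619
d((-14, -14), (-11, -7)) = 7.6158
d((-14, -14), (-20, -15)) = 6.0828 <-- minimum
d((10, 18), (-4, -4)) = 26.0768
d((10, 18), (-11, 0)) = 27.6586
d((10, 18), (-20, -4)) = 37.2022
d((10, 18), (-11, -7)) = 32.6497
d((10, 18), (-20, -15)) = 44.5982
d((-4, -4), (-11, 0)) = 8.0623
d((-4, -4), (-20, -4)) = 16.0
d((-4, -4), (-11, -7)) = 7.6158
d((-4, -4), (-20, -15)) = 19.4165
d((-11, 0), (-20, -4)) = 9.8489
d((-11, 0), (-11, -7)) = 7.0
d((-11, 0), (-20, -15)) = 17.4929
d((-20, -4), (-11, -7)) = 9.4868
d((-20, -4), (-20, -15)) = 11.0
d((-11, -7), (-20, -15)) = 12.0416

Closest pair: (-14, -14) and (-20, -15) with distance 6.0828

The closest pair is (-14, -14) and (-20, -15) with Euclidean distance 6.0828. For 7 points, brute-force pairwise comparison is shown above. For large n, the divide-and-conquer algorithm (sort by x, recurse on halves, check the dividing strip) achieves O(n log n).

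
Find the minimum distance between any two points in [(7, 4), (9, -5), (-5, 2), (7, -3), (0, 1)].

Computing all pairwise distances among 5 points:

d((7, 4), (9, -5)) = 9.2195
d((7, 4), (-5, 2)) = 12.1655
d((7, 4), (7, -3)) = 7.0
d((7, 4), (0, 1)) = 7.6158
d((9, -5), (-5, 2)) = 15.6525
d((9, -5), (7, -3)) = 2.8284 <-- minimum
d((9, -5), (0, 1)) = 10.8167
d((-5, 2), (7, -3)) = 13.0
d((-5, 2), (0, 1)) = 5.099
d((7, -3), (0, 1)) = 8.0623

Closest pair: (9, -5) and (7, -3) with distance 2.8284

The closest pair is (9, -5) and (7, -3) with Euclidean distance 2.8284. For 5 points, brute-force pairwise comparison is shown above. For large n, the divide-and-conquer algorithm (sort by x, recurse on halves, check the dividing strip) achieves O(n log n).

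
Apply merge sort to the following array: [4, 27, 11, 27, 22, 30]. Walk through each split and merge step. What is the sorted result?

Merge sort trace:

Split: [4, 27, 11, 27, 22, 30] -> [4, 27, 11] and [27, 22, 30]
  Split: [4, 27, 11] -> [4] and [27, 11]
    Split: [27, 11] -> [27] and [11]
    Merge: [27] + [11] -> [11, 27]
  Merge: [4] + [11, 27] -> [4, 11, 27]
  Split: [27, 22, 30] -> [27] and [22, 30]
    Split: [22, 30] -> [22] and [30]
    Merge: [22] + [30] -> [22, 30]
  Merge: [27] + [22, 30] -> [22, 27, 30]
Merge: [4, 11, 27] + [22, 27, 30] -> [4, 11, 22, 27, 27, 30]

Final sorted array: [4, 11, 22, 27, 27, 30]

The merge sort proceeds by recursively splitting the array and merging sorted halves.
After all merges, the sorted array is [4, 11, 22, 27, 27, 30].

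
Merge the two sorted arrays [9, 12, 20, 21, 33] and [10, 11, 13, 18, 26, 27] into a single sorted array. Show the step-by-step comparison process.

Merging process:

Compare 9 vs 10: take 9 from left. Merged: [9]
Compare 12 vs 10: take 10 from right. Merged: [9, 10]
Compare 12 vs 11: take 11 from right. Merged: [9, 10, 11]
Compare 12 vs 13: take 12 from left. Merged: [9, 10, 11, 12]
Compare 20 vs 13: take 13 from right. Merged: [9, 10, 11, 12, 13]
Compare 20 vs 18: take 18 from right. Merged: [9, 10, 11, 12, 13, 18]
Compare 20 vs 26: take 20 from left. Merged: [9, 10, 11, 12, 13, 18, 20]
Compare 21 vs 26: take 21 from left. Merged: [9, 10, 11, 12, 13, 18, 20, 21]
Compare 33 vs 26: take 26 from right. Merged: [9, 10, 11, 12, 13, 18, 20, 21, 26]
Compare 33 vs 27: take 27 from right. Merged: [9, 10, 11, 12, 13, 18, 20, 21, 26, 27]
Append remaining from left: [33]. Merged: [9, 10, 11, 12, 13, 18, 20, 21, 26, 27, 33]

Final merged array: [9, 10, 11, 12, 13, 18, 20, 21, 26, 27, 33]
Total comparisons: 10

The merged array is [9, 10, 11, 12, 13, 18, 20, 21, 26, 27, 33], requiring 10 comparisons. The merge step runs in O(n) time where n is the total number of elements.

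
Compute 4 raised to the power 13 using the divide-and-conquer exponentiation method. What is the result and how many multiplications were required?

Computing 4^13 by squaring (build up from 4^1; each line after the first costs one multiplication):

4^1 = 4
4^2 = (4^1)^2 = 4^2 = 16
4^3 = 4 * 4^2 = 4 * 16 = 64
4^6 = (4^3)^2 = 64^2 = 4096
4^12 = (4^6)^2 = 4096^2 = 16777216
4^13 = 4 * 4^12 = 4 * 16777216 = 67108864

Result: 67108864
Multiplications needed: 5 (5 lines after 4^1)

4^13 = 67108864. Using exponentiation by squaring, this requires 5 multiplications. The key idea: if the exponent is even, square the half-power; if odd, multiply by the base once.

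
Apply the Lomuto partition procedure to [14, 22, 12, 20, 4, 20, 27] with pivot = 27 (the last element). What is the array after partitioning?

Lomuto partition with pivot = 27:

Initial array: [14, 22, 12, 20, 4, 20, 27]

arr[0]=14 <= 27: swap with position 0, array becomes [14, 22, 12, 20, 4, 20, 27]
arr[1]=22 <= 27: swap with position 1, array becomes [14, 22, 12, 20, 4, 20, 27]
arr[2]=12 <= 27: swap with position 2, array becomes [14, 22, 12, 20, 4, 20, 27]
arr[3]=20 <= 27: swap with position 3, array becomes [14, 22, 12, 20, 4, 20, 27]
arr[4]=4 <= 27: swap with position 4, array becomes [14, 22, 12, 20, 4, 20, 27]
arr[5]=20 <= 27: swap with position 5, array becomes [14, 22, 12, 20, 4, 20, 27]

Place pivot at position 6: [14, 22, 12, 20, 4, 20, 27]
Pivot position: 6

After partitioning with pivot 27, the array becomes [14, 22, 12, 20, 4, 20, 27]. The pivot is placed at index 6. All elements to the left of the pivot are <= 27, and all elements to the right are > 27.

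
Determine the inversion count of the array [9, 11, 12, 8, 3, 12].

Finding inversions in [9, 11, 12, 8, 3, 12]:

(0, 3): arr[0]=9 > arr[3]=8
(0, 4): arr[0]=9 > arr[4]=3
(1, 3): arr[1]=11 > arr[3]=8
(1, 4): arr[1]=11 > arr[4]=3
(2, 3): arr[2]=12 > arr[3]=8
(2, 4): arr[2]=12 > arr[4]=3
(3, 4): arr[3]=8 > arr[4]=3

Total inversions: 7

The array has 7 inversion(s): (0,3), (0,4), (1,3), (1,4), (2,3), (2,4), (3,4). Each pair (i,j) satisfies i < j and arr[i] > arr[j].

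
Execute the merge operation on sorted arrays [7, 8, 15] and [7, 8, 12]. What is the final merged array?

Merging process:

Compare 7 vs 7: take 7 from left. Merged: [7]
Compare 8 vs 7: take 7 from right. Merged: [7, 7]
Compare 8 vs 8: take 8 from left. Merged: [7, 7, 8]
Compare 15 vs 8: take 8 from right. Merged: [7, 7, 8, 8]
Compare 15 vs 12: take 12 from right. Merged: [7, 7, 8, 8, 12]
Append remaining from left: [15]. Merged: [7, 7, 8, 8, 12, 15]

Final merged array: [7, 7, 8, 8, 12, 15]
Total comparisons: 5

The merged array is [7, 7, 8, 8, 12, 15], requiring 5 comparisons. The merge step runs in O(n) time where n is the total number of elements.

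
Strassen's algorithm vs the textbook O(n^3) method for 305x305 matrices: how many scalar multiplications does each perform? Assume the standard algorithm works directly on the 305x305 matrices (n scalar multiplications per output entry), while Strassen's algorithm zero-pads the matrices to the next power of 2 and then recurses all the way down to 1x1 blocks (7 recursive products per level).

Matrix multiplication for 305x305 matrices:

Strassen's algorithm requires power-of-2 dimensions. Pad 305x305 to 512x512 (next power of 2).

Standard algorithm: 305^3 = 28372625 multiplications
Strassen's algorithm: 7^(log2(512)) = 7^9 = 40353607 multiplications
Difference: 28372625 - 40353607 = -11980982 (Strassen uses MORE here due to padding overhead — for small or just-over-power-of-2 n, padding can outweigh the per-level savings)

Standard: 28372625 multiplications (305^3). Strassen: 40353607 multiplications (7^9, after padding to 512x512). Strassen reduces 8 recursive multiplications to 7 at each level.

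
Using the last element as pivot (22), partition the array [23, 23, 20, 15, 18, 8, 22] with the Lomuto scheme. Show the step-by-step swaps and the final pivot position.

Lomuto partition with pivot = 22:

Initial array: [23, 23, 20, 15, 18, 8, 22]

arr[0]=23 > 22: no swap
arr[1]=23 > 22: no swap
arr[2]=20 <= 22: swap with position 0, array becomes [20, 23, 23, 15, 18, 8, 22]
arr[3]=15 <= 22: swap with position 1, array becomes [20, 15, 23, 23, 18, 8, 22]
arr[4]=18 <= 22: swap with position 2, array becomes [20, 15, 18, 23, 23, 8, 22]
arr[5]=8 <= 22: swap with position 3, array becomes [20, 15, 18, 8, 23, 23, 22]

Place pivot at position 4: [20, 15, 18, 8, 22, 23, 23]
Pivot position: 4

After partitioning with pivot 22, the array becomes [20, 15, 18, 8, 22, 23, 23]. The pivot is placed at index 4. All elements to the left of the pivot are <= 22, and all elements to the right are > 22.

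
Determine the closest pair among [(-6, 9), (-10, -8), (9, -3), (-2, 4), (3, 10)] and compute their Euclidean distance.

Computing all pairwise distances among 5 points:

d((-6, 9), (-10, -8)) = 17.4642
d((-6, 9), (9, -3)) = 19.2094
d((-6, 9), (-2, 4)) = 6.4031 <-- minimum
d((-6, 9), (3, 10)) = 9.0554
d((-10, -8), (9, -3)) = 19.6469
d((-10, -8), (-2, 4)) = 14.4222
d((-10, -8), (3, 10)) = 22.2036
d((9, -3), (-2, 4)) = 13.0384
d((9, -3), (3, 10)) = 14.3178
d((-2, 4), (3, 10)) = 7.8102

Closest pair: (-6, 9) and (-2, 4) with distance 6.4031

The closest pair is (-6, 9) and (-2, 4) with Euclidean distance 6.4031. For 5 points, brute-force pairwise comparison is shown above. For large n, the divide-and-conquer algorithm (sort by x, recurse on halves, check the dividing strip) achieves O(n log n).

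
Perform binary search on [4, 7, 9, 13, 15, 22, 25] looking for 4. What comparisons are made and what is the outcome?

Binary search for 4 in [4, 7, 9, 13, 15, 22, 25]:

lo=0, hi=6, mid=3, arr[mid]=13 -> 13 > 4, search left half
lo=0, hi=2, mid=1, arr[mid]=7 -> 7 > 4, search left half
lo=0, hi=0, mid=0, arr[mid]=4 -> Found target at index 0!

Binary search finds 4 at index 0 after 3 comparisons. The search repeatedly halves the search space by comparing with the middle element.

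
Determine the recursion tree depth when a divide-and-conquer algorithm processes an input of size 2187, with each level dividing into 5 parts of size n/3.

For divide and conquer with division factor 3:

Problem sizes at each level:
Level 0: 2187
Level 1: 729
Level 2: 243
Level 3: 81
Level 4: 27
Level 5: 9
Level 6: 3
Level 7: 1

The root is level 0 and the size-1 base case is level 7 (the tree spans levels 0 through 7, i.e. 8 levels counting the root), so the depth is the number of divisions: log_3(2187) = 7

The recursion tree depth is log_3(2187) = 7. At each level, the problem size is divided by 3, so it takes 7 divisions to reduce to a base case of size 1. The algorithm makes 5 recursive calls at each level.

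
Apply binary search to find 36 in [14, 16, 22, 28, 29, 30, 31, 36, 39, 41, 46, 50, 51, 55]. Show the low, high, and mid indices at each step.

Binary search for 36 in [14, 16, 22, 28, 29, 30, 31, 36, 39, 41, 46, 50, 51, 55]:

lo=0, hi=13, mid=6, arr[mid]=31 -> 31 < 36, search right half
lo=7, hi=13, mid=10, arr[mid]=46 -> 46 > 36, search left half
lo=7, hi=9, mid=8, arr[mid]=39 -> 39 > 36, search left half
lo=7, hi=7, mid=7, arr[mid]=36 -> Found target at index 7!

Binary search finds 36 at index 7 after 4 comparisons. The search repeatedly halves the search space by comparing with the middle element.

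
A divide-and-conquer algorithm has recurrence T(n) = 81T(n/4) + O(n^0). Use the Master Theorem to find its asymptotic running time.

Master Theorem for T(n) = 81T(n/4) + O(n^0):

a = 81, b = 4, c = 0
log_b(a) = log_4(81) = 3.1699

Case 1: c = 0 < log_4(81) = 3.1699
T(n) = O(n^(log_4 81))

For T(n) = 81T(n/4) + O(n^0): log_4(81) = 3.1699. This is Case 1 of the Master Theorem (c < log_b(a), work dominated by leaves), giving O(n^(log_4 81)).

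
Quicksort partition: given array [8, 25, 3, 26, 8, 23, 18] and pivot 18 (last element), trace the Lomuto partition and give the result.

Lomuto partition with pivot = 18:

Initial array: [8, 25, 3, 26, 8, 23, 18]

arr[0]=8 <= 18: swap with position 0, array becomes [8, 25, 3, 26, 8, 23, 18]
arr[1]=25 > 18: no swap
arr[2]=3 <= 18: swap with position 1, array becomes [8, 3, 25, 26, 8, 23, 18]
arr[3]=26 > 18: no swap
arr[4]=8 <= 18: swap with position 2, array becomes [8, 3, 8, 26, 25, 23, 18]
arr[5]=23 > 18: no swap

Place pivot at position 3: [8, 3, 8, 18, 25, 23, 26]
Pivot position: 3

After partitioning with pivot 18, the array becomes [8, 3, 8, 18, 25, 23, 26]. The pivot is placed at index 3. All elements to the left of the pivot are <= 18, and all elements to the right are > 18.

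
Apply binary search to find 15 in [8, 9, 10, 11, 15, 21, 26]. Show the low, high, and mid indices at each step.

Binary search for 15 in [8, 9, 10, 11, 15, 21, 26]:

lo=0, hi=6, mid=3, arr[mid]=11 -> 11 < 15, search right half
lo=4, hi=6, mid=5, arr[mid]=21 -> 21 > 15, search left half
lo=4, hi=4, mid=4, arr[mid]=15 -> Found target at index 4!

Binary search finds 15 at index 4 after 3 comparisons. The search repeatedly halves the search space by comparing with the middle element.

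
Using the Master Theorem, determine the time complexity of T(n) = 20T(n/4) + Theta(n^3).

Master Theorem for T(n) = 20T(n/4) + O(n^3):

a = 20, b = 4, c = 3
log_b(a) = log_4(20) = 2.1610

Case 3: c = 3 > log_4(20) = 2.1610
T(n) = O(n^3) = O(n^3)

For T(n) = 20T(n/4) + O(n^3): log_4(20) = 2.1610. This is Case 3 of the Master Theorem (c > log_b(a), work dominated by root), giving O(n^3).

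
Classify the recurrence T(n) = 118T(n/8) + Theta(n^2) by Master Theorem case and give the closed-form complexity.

Master Theorem for T(n) = 118T(n/8) + O(n^2):

a = 118, b = 8, c = 2
log_b(a) = log_8(118) = 2.2942

Case 1: c = 2 < log_8(118) = 2.2942
T(n) = O(n^(log_8 118))

For T(n) = 118T(n/8) + O(n^2): log_8(118) = 2.2942. This is Case 1 of the Master Theorem (c < log_b(a), work dominated by leaves), giving O(n^(log_8 118)).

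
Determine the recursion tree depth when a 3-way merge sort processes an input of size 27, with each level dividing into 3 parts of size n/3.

For divide and conquer with division factor 3:

Problem sizes at each level:
Level 0: 27
Level 1: 9
Level 2: 3
Level 3: 1

The root is level 0 and the size-1 base case is level 3 (the tree spans levels 0 through 3, i.e. 4 levels counting the root), so the depth is the number of divisions: log_3(27) = 3

The recursion tree depth is log_3(27) = 3. At each level, the problem size is divided by 3, so it takes 3 divisions to reduce to a base case of size 1. The algorithm makes 3 recursive calls at each level.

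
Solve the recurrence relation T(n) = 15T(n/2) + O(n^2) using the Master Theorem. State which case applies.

Master Theorem for T(n) = 15T(n/2) + O(n^2):

a = 15, b = 2, c = 2
log_b(a) = log_2(15) = 3.9069

Case 1: c = 2 < log_2(15) = 3.9069
T(n) = O(n^(log_2 15))

For T(n) = 15T(n/2) + O(n^2): log_2(15) = 3.9069. This is Case 1 of the Master Theorem (c < log_b(a), work dominated by leaves), giving O(n^(log_2 15)).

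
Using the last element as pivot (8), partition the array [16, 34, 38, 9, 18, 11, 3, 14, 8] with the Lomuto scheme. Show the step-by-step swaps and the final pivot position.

Lomuto partition with pivot = 8:

Initial array: [16, 34, 38, 9, 18, 11, 3, 14, 8]

arr[0]=16 > 8: no swap
arr[1]=34 > 8: no swap
arr[2]=38 > 8: no swap
arr[3]=9 > 8: no swap
arr[4]=18 > 8: no swap
arr[5]=11 > 8: no swap
arr[6]=3 <= 8: swap with position 0, array becomes [3, 34, 38, 9, 18, 11, 16, 14, 8]
arr[7]=14 > 8: no swap

Place pivot at position 1: [3, 8, 38, 9, 18, 11, 16, 14, 34]
Pivot position: 1

After partitioning with pivot 8, the array becomes [3, 8, 38, 9, 18, 11, 16, 14, 34]. The pivot is placed at index 1. All elements to the left of the pivot are <= 8, and all elements to the right are > 8.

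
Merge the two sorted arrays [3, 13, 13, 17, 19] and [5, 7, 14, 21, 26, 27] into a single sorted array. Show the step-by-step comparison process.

Merging process:

Compare 3 vs 5: take 3 from left. Merged: [3]
Compare 13 vs 5: take 5 from right. Merged: [3, 5]
Compare 13 vs 7: take 7 from right. Merged: [3, 5, 7]
Compare 13 vs 14: take 13 from left. Merged: [3, 5, 7, 13]
Compare 13 vs 14: take 13 from left. Merged: [3, 5, 7, 13, 13]
Compare 17 vs 14: take 14 from right. Merged: [3, 5, 7, 13, 13, 14]
Compare 17 vs 21: take 17 from left. Merged: [3, 5, 7, 13, 13, 14, 17]
Compare 19 vs 21: take 19 from left. Merged: [3, 5, 7, 13, 13, 14, 17, 19]
Append remaining from right: [21, 26, 27]. Merged: [3, 5, 7, 13, 13, 14, 17, 19, 21, 26, 27]

Final merged array: [3, 5, 7, 13, 13, 14, 17, 19, 21, 26, 27]
Total comparisons: 8

The merged array is [3, 5, 7, 13, 13, 14, 17, 19, 21, 26, 27], requiring 8 comparisons. The merge step runs in O(n) time where n is the total number of elements.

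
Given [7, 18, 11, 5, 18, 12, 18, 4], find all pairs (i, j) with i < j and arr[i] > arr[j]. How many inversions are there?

Finding inversions in [7, 18, 11, 5, 18, 12, 18, 4]:

(0, 3): arr[0]=7 > arr[3]=5
(0, 7): arr[0]=7 > arr[7]=4
(1, 2): arr[1]=18 > arr[2]=11
(1, 3): arr[1]=18 > arr[3]=5
(1, 5): arr[1]=18 > arr[5]=12
(1, 7): arr[1]=18 > arr[7]=4
(2, 3): arr[2]=11 > arr[3]=5
(2, 7): arr[2]=11 > arr[7]=4
(3, 7): arr[3]=5 > arr[7]=4
(4, 5): arr[4]=18 > arr[5]=12
(4, 7): arr[4]=18 > arr[7]=4
(5, 7): arr[5]=12 > arr[7]=4
(6, 7): arr[6]=18 > arr[7]=4

Total inversions: 13

The array has 13 inversion(s): (0,3), (0,7), (1,2), (1,3), (1,5), (1,7), (2,3), (2,7), (3,7), (4,5), (4,7), (5,7), (6,7). Each pair (i,j) satisfies i < j and arr[i] > arr[j].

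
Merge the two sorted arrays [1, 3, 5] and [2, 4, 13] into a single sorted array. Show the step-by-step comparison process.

Merging process:

Compare 1 vs 2: take 1 from left. Merged: [1]
Compare 3 vs 2: take 2 from right. Merged: [1, 2]
Compare 3 vs 4: take 3 from left. Merged: [1, 2, 3]
Compare 5 vs 4: take 4 from right. Merged: [1, 2, 3, 4]
Compare 5 vs 13: take 5 from left. Merged: [1, 2, 3, 4, 5]
Append remaining from right: [13]. Merged: [1, 2, 3, 4, 5, 13]

Final merged array: [1, 2, 3, 4, 5, 13]
Total comparisons: 5

The merged array is [1, 2, 3, 4, 5, 13], requiring 5 comparisons. The merge step runs in O(n) time where n is the total number of elements.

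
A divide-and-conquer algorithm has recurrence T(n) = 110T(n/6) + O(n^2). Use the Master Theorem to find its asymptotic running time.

Master Theorem for T(n) = 110T(n/6) + O(n^2):

a = 110, b = 6, c = 2
log_b(a) = log_6(110) = 2.6234

Case 1: c = 2 < log_6(110) = 2.6234
T(n) = O(n^(log_6 110))

For T(n) = 110T(n/6) + O(n^2): log_6(110) = 2.6234. This is Case 1 of the Master Theorem (c < log_b(a), work dominated by leaves), giving O(n^(log_6 110)).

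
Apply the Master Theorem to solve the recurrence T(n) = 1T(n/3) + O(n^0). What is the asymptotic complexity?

Master Theorem for T(n) = 1T(n/3) + O(n^0):

a = 1, b = 3, c = 0
log_b(a) = log_3(1) = 0.0000

Case 2: c = 0 = log_3(1) = 0.0000
T(n) = O(n^0 log n) = O(log n)

For T(n) = 1T(n/3) + O(n^0): log_3(1) = 0.0000. This is Case 2 of the Master Theorem (c = log_b(a), equal work at all levels), giving O(log n).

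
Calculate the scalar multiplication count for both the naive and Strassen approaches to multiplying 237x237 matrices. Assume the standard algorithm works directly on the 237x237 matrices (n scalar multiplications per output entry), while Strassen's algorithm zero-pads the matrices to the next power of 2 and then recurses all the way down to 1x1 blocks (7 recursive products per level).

Matrix multiplication for 237x237 matrices:

Strassen's algorithm requires power-of-2 dimensions. Pad 237x237 to 256x256 (next power of 2).

Standard algorithm: 237^3 = 13312053 multiplications
Strassen's algorithm: 7^(log2(256)) = 7^8 = 5764801 multiplications
Savings: 13312053 - 5764801 = 7547252 multiplications

Standard: 13312053 multiplications (237^3). Strassen: 5764801 multiplications (7^8, after padding to 256x256). Strassen reduces 8 recursive multiplications to 7 at each level.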